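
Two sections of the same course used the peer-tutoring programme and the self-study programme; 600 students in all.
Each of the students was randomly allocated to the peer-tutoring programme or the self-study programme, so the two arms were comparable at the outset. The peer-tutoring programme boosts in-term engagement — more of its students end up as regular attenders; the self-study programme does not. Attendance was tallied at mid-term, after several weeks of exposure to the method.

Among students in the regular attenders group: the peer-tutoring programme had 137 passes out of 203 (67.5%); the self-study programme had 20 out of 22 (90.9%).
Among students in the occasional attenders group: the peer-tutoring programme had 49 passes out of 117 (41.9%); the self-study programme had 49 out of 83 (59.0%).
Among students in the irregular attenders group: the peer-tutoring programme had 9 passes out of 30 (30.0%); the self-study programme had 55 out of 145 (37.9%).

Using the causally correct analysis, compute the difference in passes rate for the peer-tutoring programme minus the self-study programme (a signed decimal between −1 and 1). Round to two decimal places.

Because the teaching method influences mid-term attendance, mid-term attendance is a post-treatment mediator, not a confounder. Stratifying on it would bias the estimate; the causal effect is the crude pooled difference.
The causal difference is the pooled difference: 0.557 − 0.496 = +0.061.

+0.06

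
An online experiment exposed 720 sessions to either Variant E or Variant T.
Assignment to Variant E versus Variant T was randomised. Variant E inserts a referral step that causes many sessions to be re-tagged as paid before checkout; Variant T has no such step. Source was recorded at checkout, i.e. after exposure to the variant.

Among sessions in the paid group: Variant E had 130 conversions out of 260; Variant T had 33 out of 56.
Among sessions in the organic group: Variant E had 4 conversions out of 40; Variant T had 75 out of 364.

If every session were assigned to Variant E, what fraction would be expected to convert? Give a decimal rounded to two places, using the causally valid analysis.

Because the variant influences traffic source, traffic source is a post-treatment mediator, not a confounder. Stratifying on it would bias the estimate; the causal effect is the crude pooled difference.
So P(outcome | do(Variant E)) is just the pooled rate for Variant E: 134/300 = 0.447.

0.45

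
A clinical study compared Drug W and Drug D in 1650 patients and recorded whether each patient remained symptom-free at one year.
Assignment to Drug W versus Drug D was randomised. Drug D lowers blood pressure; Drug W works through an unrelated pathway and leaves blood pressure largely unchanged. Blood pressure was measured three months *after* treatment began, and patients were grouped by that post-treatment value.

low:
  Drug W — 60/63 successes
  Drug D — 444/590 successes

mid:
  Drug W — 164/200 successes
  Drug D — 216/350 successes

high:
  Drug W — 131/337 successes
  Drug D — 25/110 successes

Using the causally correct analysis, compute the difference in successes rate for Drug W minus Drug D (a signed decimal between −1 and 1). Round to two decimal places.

Stratifying would compare drugs among patients the drugs themselves sorted into blood pressure groups — a form of selection on an intermediate. The unconditioned pooled rates give the total causal effect.
The causal difference is the pooled difference: 0.592 − 0.652 = -0.061.

-0.06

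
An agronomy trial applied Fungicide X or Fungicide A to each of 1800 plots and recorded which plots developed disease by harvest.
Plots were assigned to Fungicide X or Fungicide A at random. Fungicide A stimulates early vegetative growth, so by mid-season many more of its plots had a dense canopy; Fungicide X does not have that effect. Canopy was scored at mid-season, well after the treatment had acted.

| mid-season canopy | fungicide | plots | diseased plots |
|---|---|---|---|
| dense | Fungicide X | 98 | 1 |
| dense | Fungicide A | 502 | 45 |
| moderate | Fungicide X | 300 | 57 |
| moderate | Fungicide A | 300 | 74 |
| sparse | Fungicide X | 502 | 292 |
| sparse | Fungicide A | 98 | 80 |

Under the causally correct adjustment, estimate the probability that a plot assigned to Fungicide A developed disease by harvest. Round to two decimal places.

The distribution of mid-season canopy is itself part of what the fungicide does — it is an intermediate outcome. Holding it fixed would remove that part of the effect; the total effect is the pooled difference.
So P(outcome | do(Fungicide A)) is just the pooled rate for Fungicide A: 199/900 = 0.221.

0.22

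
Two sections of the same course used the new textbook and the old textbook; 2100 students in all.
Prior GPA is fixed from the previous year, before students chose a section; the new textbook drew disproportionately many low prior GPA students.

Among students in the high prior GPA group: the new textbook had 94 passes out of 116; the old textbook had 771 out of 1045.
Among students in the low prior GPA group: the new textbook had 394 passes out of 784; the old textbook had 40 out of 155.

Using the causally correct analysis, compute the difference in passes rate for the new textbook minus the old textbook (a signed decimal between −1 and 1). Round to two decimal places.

the new textbook is higher inside every prior GPA band stratum but the old textbook is higher in aggregate. Whether to stratify depends on how prior GPA band relates to the teaching method.
The imbalance in prior GPA band arose from how students were allocated, not from anything the teaching method did; and prior GPA band independently affects the outcome. The pooled gap is confounded — condition on prior GPA band.
Adjusting over the population distribution of prior GPA band: 0.553·(0.810−0.738) + 0.447·(0.503−0.258) = +0.149.

+0.15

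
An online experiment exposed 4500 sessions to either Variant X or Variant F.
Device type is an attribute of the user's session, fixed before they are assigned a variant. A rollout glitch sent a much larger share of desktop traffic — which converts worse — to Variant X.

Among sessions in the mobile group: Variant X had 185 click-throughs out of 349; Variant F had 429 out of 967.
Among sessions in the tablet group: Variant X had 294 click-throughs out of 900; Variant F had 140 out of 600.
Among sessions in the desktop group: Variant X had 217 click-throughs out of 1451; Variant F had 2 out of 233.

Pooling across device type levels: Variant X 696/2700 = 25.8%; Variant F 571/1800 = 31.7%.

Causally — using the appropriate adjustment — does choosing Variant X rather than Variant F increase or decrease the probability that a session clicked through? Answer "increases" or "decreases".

increases

Since device type is a pre-existing factor (not a product of the variant) and it affects the outcome on its own, it is a confounder. The stratified rates, not the pooled rate, identify the causal effect.
Within each level — mobile: 53.0% vs 44.4%; tablet: 32.7% vs 23.3%; desktop: 15.0% vs 0.9% — Variant X is higher every time.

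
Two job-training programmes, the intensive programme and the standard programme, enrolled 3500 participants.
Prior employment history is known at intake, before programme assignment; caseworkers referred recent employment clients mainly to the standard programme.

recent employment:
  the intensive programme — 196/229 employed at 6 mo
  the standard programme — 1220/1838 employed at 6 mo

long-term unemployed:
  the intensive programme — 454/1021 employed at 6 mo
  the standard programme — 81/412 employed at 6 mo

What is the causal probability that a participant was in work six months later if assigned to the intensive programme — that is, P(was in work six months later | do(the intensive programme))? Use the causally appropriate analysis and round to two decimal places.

0.69

The prior employment history-specific comparison favours the intensive programme throughout, but the pooled figures favour the standard programme. The question is whether to condition on prior employment history.
Prior employment history satisfies the back-door criterion: it is not a descendant of the programme, and it blocks the spurious path from programme to outcome. Adjusting for it (i.e., using the within-prior employment history rates) gives the causal effect.
Standardising the intensive programme to the population prior employment history mix: 0.591·196/229 + 0.409·454/1021 = 0.688.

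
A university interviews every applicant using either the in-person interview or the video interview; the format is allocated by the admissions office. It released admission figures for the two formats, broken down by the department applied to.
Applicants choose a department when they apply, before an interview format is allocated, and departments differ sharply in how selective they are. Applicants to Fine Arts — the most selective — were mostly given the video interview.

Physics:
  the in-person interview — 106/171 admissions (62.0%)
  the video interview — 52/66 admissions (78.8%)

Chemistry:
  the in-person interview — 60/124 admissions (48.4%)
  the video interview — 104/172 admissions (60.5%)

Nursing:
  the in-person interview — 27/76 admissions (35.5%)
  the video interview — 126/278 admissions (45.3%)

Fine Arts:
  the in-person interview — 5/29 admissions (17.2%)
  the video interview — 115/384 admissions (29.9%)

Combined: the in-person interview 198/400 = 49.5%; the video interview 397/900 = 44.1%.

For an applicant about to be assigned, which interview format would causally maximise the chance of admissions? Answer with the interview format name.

the video interview

Since department is a pre-existing factor (not a product of the interview format) and it affects the outcome on its own, it is a confounder. The stratified rates, not the pooled rate, identify the causal effect.
Within each level — Physics: 62.0% vs 78.8%; Chemistry: 48.4% vs 60.5%; Nursing: 35.5% vs 45.3%; Fine Arts: 17.2% vs 29.9% — the video interview is higher every time.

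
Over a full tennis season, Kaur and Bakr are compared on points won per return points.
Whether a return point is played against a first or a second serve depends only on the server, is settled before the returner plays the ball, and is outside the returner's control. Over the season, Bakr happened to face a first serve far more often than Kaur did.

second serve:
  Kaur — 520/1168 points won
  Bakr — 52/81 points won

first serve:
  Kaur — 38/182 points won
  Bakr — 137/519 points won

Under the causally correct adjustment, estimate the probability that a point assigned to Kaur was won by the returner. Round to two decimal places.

Since serve type is a pre-existing factor (not a product of the player) and it affects the outcome on its own, it is a confounder. The stratified rates, not the pooled rate, identify the causal effect.
Standardising Kaur to the population serve type mix: 0.641·520/1168 + 0.359·38/182 = 0.360.

0.36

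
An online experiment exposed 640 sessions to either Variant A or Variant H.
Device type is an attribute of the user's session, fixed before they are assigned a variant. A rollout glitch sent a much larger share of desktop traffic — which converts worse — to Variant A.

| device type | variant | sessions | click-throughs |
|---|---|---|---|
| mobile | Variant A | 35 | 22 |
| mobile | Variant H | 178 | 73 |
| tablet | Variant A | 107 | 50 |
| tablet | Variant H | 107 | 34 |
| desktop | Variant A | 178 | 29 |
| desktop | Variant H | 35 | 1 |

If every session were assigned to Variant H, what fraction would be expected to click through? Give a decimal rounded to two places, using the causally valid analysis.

Since device type is a pre-existing factor (not a product of the variant) and it affects the outcome on its own, it is a confounder. The stratified rates, not the pooled rate, identify the causal effect.
Standardising Variant H to the population device type mix: 0.333·73/178 + 0.334·34/107 + 0.333·1/35 = 0.252.

0.25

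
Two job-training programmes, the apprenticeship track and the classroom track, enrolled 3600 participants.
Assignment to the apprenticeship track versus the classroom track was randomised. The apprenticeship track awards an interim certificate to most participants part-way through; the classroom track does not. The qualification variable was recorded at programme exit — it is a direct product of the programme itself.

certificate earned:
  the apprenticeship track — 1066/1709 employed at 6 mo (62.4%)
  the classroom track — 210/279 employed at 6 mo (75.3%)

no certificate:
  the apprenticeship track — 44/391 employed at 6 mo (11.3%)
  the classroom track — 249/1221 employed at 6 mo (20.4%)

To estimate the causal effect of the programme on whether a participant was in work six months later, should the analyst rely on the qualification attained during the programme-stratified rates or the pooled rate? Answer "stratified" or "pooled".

The stratified and pooled comparisons disagree (the classroom track wins within each qualification attained during the programme; the apprenticeship track wins overall), so the answer turns on the causal role of qualification attained during the programme.
Qualification attained during the programme is recorded after the programme and is itself shifted by it — it sits on the causal path from programme to outcome. Conditioning on a mediator would strip out part of the effect we want; the pooled comparison gives the total causal effect.
Pooled: the apprenticeship track 52.9% vs the classroom track 30.6%; the apprenticeship track is higher overall.

pooled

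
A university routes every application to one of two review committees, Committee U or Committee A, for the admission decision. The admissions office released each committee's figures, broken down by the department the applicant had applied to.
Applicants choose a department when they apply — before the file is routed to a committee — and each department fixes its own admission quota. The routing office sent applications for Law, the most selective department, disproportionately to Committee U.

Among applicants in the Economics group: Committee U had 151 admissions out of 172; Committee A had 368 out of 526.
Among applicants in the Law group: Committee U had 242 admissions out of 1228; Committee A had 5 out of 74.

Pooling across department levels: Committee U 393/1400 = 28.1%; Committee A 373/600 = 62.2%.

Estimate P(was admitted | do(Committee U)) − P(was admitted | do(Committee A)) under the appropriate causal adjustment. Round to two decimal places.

Within every department level Committee U has the higher rate, yet pooled Committee A does — Simpson's reversal.
The imbalance in department arose from how applicants were allocated, not from anything the review committee did; and department independently affects the outcome. The pooled gap is confounded — condition on department.
Adjusting over the population distribution of department: 0.349·(0.878−0.700) + 0.651·(0.197−0.068) = +0.147.

+0.15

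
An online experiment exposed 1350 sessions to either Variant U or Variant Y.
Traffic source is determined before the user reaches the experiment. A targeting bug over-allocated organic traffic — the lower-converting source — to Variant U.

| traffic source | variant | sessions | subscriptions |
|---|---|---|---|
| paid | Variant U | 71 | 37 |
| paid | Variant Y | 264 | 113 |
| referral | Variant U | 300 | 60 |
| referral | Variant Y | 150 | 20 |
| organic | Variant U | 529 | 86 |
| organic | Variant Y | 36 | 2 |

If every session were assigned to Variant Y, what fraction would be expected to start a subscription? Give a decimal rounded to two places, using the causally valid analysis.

0.17

Here traffic source is a common cause — it drives both which variant a case falls under and the outcome. The crude comparison mixes populations; the stratum-specific rates are the causally relevant ones.
Standardising Variant Y to the population traffic source mix: 0.248·113/264 + 0.333·20/150 + 0.419·2/36 = 0.174.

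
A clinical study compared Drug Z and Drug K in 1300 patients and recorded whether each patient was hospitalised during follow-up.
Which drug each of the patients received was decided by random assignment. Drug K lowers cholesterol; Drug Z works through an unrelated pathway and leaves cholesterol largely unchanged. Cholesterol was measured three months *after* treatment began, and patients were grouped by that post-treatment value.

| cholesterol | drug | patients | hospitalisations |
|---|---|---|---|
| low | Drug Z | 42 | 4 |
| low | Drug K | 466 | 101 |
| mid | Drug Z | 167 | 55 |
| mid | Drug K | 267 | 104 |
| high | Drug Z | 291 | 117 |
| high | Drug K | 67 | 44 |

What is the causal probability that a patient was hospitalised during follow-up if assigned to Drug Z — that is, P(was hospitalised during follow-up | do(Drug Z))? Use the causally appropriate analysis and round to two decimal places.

0.35

Cholesterol is downstream of the drug. One should not condition on a consequence of treatment, so the overall rates are the right comparison.
So P(outcome | do(Drug Z)) is just the pooled rate for Drug Z: 176/500 = 0.352.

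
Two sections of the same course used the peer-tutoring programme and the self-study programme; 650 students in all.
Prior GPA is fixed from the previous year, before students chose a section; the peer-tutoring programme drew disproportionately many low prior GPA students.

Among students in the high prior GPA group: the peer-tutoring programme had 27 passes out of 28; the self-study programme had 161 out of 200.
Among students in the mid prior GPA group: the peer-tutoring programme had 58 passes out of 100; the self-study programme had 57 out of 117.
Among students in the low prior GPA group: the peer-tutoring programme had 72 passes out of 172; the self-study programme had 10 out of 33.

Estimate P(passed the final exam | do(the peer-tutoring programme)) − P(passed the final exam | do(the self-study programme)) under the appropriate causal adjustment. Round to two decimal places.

Within every prior GPA band level the peer-tutoring programme has the higher rate, yet pooled the self-study programme does — Simpson's reversal.
Here prior GPA band is a common cause — it drives both which teaching method a case falls under and the outcome. The crude comparison mixes populations; the stratum-specific rates are the causally relevant ones.
Adjusting over the population distribution of prior GPA band: 0.351·(0.964−0.805) + 0.334·(0.580−0.487) + 0.315·(0.419−0.303) = +0.123.

+0.12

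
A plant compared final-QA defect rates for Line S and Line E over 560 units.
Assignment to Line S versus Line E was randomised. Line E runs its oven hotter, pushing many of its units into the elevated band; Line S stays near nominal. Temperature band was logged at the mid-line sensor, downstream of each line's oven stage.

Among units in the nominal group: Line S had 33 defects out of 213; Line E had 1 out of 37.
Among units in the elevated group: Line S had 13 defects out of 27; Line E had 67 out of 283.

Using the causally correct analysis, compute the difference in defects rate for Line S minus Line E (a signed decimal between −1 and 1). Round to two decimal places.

Because the line influences in-process temperature band, in-process temperature band is a post-treatment mediator, not a confounder. Stratifying on it would bias the estimate; the causal effect is the crude pooled difference.
The causal difference is the pooled difference: 0.192 − 0.212 = -0.021.

-0.02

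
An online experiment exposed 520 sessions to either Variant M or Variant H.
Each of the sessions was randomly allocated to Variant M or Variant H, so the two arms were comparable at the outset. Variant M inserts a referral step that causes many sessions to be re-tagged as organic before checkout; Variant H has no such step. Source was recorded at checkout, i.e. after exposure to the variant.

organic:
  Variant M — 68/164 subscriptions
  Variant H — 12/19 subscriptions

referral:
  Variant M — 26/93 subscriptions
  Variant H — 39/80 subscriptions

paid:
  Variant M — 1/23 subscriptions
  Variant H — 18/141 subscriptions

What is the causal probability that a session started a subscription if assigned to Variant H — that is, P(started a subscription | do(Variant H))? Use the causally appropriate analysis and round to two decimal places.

0.29

The traffic source-specific comparison favours Variant H throughout, but the pooled figures favour Variant M. The question is whether to condition on traffic source.
Traffic source here is a post-treatment variable shaped by the variant; conditioning on it would introduce bias rather than remove it. The overall comparison is the causal one.
So P(outcome | do(Variant H)) is just the pooled rate for Variant H: 69/240 = 0.287.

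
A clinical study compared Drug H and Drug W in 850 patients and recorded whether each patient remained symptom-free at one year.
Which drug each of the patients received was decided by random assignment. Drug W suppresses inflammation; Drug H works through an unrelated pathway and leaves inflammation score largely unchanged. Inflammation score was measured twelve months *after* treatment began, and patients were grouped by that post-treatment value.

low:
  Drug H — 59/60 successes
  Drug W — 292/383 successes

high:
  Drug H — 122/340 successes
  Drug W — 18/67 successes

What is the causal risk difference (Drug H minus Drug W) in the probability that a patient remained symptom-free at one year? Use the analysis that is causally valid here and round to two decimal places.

-0.24

Inflammation score here is a post-treatment variable shaped by the drug; conditioning on it would introduce bias rather than remove it. The overall comparison is the causal one.
The causal difference is the pooled difference: 0.453 − 0.689 = -0.236.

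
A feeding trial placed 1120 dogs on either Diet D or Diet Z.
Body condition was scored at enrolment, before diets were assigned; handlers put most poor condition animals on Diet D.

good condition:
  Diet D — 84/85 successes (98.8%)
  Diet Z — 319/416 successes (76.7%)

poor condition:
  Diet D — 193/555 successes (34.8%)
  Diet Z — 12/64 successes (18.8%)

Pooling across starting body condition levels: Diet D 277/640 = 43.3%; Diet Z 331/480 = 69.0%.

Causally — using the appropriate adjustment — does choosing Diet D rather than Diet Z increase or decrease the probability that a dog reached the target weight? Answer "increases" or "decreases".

increases

Within every starting body condition level Diet D has the higher rate, yet pooled Diet Z does — Simpson's reversal.
Here starting body condition is a common cause — it drives both which diet a case falls under and the outcome. The crude comparison mixes populations; the stratum-specific rates are the causally relevant ones.
Within each level — good condition: 98.8% vs 76.7%; poor condition: 34.8% vs 18.8% — Diet D is higher every time.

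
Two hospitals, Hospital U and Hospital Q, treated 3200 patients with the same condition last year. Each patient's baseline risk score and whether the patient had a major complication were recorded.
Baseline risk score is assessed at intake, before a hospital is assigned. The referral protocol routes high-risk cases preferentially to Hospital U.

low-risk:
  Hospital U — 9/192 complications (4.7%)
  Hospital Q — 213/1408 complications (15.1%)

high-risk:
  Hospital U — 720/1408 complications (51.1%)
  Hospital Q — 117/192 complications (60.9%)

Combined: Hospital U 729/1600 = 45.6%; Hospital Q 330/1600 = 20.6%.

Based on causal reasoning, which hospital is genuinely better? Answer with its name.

Hospital U

Baseline risk score satisfies the back-door criterion: it is not a descendant of the hospital, and it blocks the spurious path from hospital to outcome. Adjusting for it (i.e., using the within-baseline risk score rates) gives the causal effect.
Within each level — low-risk: 4.7% vs 15.1%; high-risk: 51.1% vs 60.9% — Hospital U is lower every time.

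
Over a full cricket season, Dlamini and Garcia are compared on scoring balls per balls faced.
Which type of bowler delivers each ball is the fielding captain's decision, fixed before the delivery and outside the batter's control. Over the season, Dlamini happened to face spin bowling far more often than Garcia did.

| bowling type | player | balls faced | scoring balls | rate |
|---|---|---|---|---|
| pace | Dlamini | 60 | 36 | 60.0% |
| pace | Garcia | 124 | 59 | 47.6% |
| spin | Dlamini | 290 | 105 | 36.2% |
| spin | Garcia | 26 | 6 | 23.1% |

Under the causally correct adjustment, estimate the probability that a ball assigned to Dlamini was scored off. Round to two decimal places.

0.45

Here bowling type is a common cause — it drives both which player a case falls under and the outcome. The crude comparison mixes populations; the stratum-specific rates are the causally relevant ones.
Standardising Dlamini to the population bowling type mix: 0.368·36/60 + 0.632·105/290 = 0.450.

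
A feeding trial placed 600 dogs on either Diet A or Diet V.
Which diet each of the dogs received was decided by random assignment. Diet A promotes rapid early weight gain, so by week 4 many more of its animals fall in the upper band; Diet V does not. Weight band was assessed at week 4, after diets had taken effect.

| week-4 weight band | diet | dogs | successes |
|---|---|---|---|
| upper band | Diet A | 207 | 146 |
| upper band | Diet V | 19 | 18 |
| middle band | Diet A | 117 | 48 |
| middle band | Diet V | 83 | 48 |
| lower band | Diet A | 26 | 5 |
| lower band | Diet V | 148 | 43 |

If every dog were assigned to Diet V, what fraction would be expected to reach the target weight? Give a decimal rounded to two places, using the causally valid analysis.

Week-4 weight band here is a post-treatment variable shaped by the diet; conditioning on it would introduce bias rather than remove it. The overall comparison is the causal one.
So P(outcome | do(Diet V)) is just the pooled rate for Diet V: 109/250 = 0.436.

0.44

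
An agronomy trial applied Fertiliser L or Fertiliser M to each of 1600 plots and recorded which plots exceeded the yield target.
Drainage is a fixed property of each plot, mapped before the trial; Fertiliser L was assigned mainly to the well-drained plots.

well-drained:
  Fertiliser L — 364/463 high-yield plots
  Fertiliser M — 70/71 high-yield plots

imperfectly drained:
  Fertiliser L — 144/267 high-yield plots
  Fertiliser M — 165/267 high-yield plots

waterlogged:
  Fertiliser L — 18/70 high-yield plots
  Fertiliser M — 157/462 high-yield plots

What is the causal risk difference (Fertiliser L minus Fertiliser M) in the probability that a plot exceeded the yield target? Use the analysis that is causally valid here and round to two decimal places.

-0.12

The field drainage-specific comparison favours Fertiliser M throughout, but the pooled figures favour Fertiliser L. The question is whether to condition on field drainage.
Field drainage differs across fertilisers for reasons unrelated to any effect of the fertiliser itself, and it separately predicts the outcome — a classic confounder. We must compare within field drainage levels.
Adjusting over the population distribution of field drainage: 0.334·(0.786−0.986) + 0.334·(0.539−0.618) + 0.333·(0.257−0.340) = -0.120.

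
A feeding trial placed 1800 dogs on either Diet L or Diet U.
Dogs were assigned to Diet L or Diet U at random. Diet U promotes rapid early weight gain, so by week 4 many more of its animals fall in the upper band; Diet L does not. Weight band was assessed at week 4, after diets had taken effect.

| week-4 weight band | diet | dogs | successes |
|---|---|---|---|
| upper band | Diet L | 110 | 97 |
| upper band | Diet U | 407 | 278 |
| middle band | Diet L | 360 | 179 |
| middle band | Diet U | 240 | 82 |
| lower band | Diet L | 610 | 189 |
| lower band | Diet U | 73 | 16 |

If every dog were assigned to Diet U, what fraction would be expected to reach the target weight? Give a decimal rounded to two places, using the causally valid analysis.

The stratified and pooled comparisons disagree (Diet L wins within each week-4 weight band; Diet U wins overall), so the answer turns on the causal role of week-4 weight band.
Week-4 weight band is downstream of the diet. One should not condition on a consequence of treatment, so the overall rates are the right comparison.
So P(outcome | do(Diet U)) is just the pooled rate for Diet U: 376/720 = 0.522.

0.52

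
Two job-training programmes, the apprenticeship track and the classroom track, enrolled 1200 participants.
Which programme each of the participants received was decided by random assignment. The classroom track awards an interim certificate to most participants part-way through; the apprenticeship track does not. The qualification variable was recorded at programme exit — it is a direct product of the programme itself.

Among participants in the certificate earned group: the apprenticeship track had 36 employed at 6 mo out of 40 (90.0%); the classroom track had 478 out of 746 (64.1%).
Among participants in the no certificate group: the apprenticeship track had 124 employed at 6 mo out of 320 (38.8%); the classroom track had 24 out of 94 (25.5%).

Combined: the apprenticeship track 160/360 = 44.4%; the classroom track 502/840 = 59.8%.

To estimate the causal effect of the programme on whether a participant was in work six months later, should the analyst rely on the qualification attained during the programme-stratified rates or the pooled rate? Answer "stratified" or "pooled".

pooled

Because the programme influences qualification attained during the programme, qualification attained during the programme is a post-treatment mediator, not a confounder. Stratifying on it would bias the estimate; the causal effect is the crude pooled difference.
Pooled: the apprenticeship track 44.4% vs the classroom track 59.8%; the classroom track is higher overall.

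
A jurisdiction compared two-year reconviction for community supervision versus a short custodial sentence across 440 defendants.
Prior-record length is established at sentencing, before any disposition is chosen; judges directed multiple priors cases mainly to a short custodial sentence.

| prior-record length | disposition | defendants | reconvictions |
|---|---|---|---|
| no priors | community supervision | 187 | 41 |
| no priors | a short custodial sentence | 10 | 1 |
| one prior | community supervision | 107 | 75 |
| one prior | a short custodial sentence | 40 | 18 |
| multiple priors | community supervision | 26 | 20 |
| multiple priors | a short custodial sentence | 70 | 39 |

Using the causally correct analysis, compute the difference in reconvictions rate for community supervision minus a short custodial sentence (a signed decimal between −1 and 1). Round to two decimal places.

The prior-record length-specific comparison favours a short custodial sentence throughout, but the pooled figures favour community supervision. The question is whether to condition on prior-record length.
Nothing the disposition does changes prior-record length; the imbalance is an allocation artefact. With prior-record length also predicting the outcome, the pooled figure is confounded, and the within-stratum comparison is the causal one.
Adjusting over the population distribution of prior-record length: 0.448·(0.219−0.100) + 0.334·(0.701−0.450) + 0.218·(0.769−0.557) = +0.184.

+0.18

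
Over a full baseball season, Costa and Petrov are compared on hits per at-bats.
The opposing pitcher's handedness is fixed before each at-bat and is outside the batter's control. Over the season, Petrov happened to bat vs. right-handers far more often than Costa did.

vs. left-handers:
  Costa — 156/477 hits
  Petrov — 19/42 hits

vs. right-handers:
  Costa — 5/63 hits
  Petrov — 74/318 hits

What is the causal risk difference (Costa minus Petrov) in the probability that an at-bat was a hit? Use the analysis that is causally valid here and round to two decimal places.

Within every pitcher handedness level Petrov has the higher rate, yet pooled Costa does — Simpson's reversal.
Since pitcher handedness is a pre-existing factor (not a product of the player) and it affects the outcome on its own, it is a confounder. The stratified rates, not the pooled rate, identify the causal effect.
Adjusting over the population distribution of pitcher handedness: 0.577·(0.327−0.452) + 0.423·(0.079−0.233) = -0.137.

-0.14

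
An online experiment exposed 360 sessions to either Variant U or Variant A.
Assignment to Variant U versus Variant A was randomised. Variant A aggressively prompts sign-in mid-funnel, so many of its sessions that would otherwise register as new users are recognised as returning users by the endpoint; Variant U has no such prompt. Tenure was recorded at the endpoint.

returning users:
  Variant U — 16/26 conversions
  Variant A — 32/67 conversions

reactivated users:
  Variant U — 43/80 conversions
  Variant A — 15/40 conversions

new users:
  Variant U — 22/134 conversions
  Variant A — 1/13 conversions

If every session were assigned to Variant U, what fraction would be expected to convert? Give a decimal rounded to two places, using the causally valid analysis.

The stratified and pooled comparisons disagree (Variant U wins within each user tenure; Variant A wins overall), so the answer turns on the causal role of user tenure.
User tenure here is a post-treatment variable shaped by the variant; conditioning on it would introduce bias rather than remove it. The overall comparison is the causal one.
So P(outcome | do(Variant U)) is just the pooled rate for Variant U: 81/240 = 0.338.

0.34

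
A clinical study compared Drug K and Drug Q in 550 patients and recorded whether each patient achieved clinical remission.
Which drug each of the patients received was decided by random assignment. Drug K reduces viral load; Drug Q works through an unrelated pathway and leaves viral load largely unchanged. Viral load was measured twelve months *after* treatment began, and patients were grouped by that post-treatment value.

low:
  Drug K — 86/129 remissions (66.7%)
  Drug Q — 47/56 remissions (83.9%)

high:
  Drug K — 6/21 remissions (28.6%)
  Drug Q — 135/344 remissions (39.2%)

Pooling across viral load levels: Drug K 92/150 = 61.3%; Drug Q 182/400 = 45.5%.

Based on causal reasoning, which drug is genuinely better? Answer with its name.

The distribution of viral load is itself part of what the drug does — it is an intermediate outcome. Holding it fixed would remove that part of the effect; the total effect is the pooled difference.
Pooled: Drug K 61.3% vs Drug Q 45.5%; Drug K is higher overall.

Drug K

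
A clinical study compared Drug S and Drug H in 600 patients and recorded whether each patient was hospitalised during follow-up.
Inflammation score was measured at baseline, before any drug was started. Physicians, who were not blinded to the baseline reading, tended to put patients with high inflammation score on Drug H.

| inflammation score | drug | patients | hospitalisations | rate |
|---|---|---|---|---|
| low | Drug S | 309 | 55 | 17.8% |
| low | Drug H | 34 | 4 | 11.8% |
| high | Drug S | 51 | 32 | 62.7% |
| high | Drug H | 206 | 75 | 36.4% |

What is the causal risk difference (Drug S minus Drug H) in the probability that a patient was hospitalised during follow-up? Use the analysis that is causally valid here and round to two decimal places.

+0.15

The stratified and pooled comparisons disagree (Drug H wins within each inflammation score; Drug S wins overall), so the answer turns on the causal role of inflammation score.
Inflammation score is set before the drug has any effect — it is not caused by the drug — and it independently drives the outcome. That makes it a confounder, so the causal comparison is within inflammation score levels.
Adjusting over the population distribution of inflammation score: 0.572·(0.178−0.118) + 0.428·(0.627−0.364) = +0.147.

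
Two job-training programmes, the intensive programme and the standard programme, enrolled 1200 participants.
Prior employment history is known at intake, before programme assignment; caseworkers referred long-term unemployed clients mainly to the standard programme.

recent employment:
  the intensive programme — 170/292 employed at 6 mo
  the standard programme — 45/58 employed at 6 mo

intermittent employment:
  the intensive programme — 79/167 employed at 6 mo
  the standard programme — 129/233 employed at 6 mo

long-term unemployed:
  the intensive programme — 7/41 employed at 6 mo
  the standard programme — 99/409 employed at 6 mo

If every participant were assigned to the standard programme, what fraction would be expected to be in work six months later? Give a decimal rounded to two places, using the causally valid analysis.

The prior employment history-specific comparison favours the standard programme throughout, but the pooled figures favour the intensive programme. The question is whether to condition on prior employment history.
Prior employment history is set before the programme has any effect — it is not caused by the programme — and it independently drives the outcome. That makes it a confounder, so the causal comparison is within prior employment history levels.
Standardising the standard programme to the population prior employment history mix: 0.292·45/58 + 0.333·129/233 + 0.375·99/409 = 0.502.

0.50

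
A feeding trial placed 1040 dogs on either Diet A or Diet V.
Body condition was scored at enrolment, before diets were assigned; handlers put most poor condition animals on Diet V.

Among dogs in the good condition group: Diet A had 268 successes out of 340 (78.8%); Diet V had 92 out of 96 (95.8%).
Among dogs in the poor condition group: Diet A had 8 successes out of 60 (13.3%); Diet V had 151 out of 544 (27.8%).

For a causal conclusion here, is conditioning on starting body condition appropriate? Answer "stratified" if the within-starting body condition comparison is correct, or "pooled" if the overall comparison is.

Starting body condition satisfies the back-door criterion: it is not a descendant of the diet, and it blocks the spurious path from diet to outcome. Adjusting for it (i.e., using the within-starting body condition rates) gives the causal effect.
Within each level — good condition: 78.8% vs 95.8%; poor condition: 13.3% vs 27.8% — Diet V is higher every time.

stratified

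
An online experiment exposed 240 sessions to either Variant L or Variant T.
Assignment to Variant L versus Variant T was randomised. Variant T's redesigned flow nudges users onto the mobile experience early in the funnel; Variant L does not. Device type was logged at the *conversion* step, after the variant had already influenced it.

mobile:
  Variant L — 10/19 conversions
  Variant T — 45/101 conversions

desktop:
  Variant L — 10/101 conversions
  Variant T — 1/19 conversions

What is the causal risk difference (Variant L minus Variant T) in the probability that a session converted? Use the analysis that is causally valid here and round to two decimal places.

-0.22

The distribution of device type is itself part of what the variant does — it is an intermediate outcome. Holding it fixed would remove that part of the effect; the total effect is the pooled difference.
The causal difference is the pooled difference: 0.167 − 0.383 = -0.217.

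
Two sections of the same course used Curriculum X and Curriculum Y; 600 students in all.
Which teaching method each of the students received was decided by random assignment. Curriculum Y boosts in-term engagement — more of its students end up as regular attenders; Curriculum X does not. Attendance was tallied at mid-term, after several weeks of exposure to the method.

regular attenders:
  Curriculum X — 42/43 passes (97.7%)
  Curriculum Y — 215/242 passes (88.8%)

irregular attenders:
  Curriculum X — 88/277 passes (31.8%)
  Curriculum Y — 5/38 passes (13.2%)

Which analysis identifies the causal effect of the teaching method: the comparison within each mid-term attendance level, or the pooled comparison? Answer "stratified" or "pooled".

The stratified and pooled comparisons disagree (Curriculum X wins within each mid-term attendance; Curriculum Y wins overall), so the answer turns on the causal role of mid-term attendance.
Mid-term attendance is recorded after the teaching method and is itself shifted by it — it sits on the causal path from teaching method to outcome. Conditioning on a mediator would strip out part of the effect we want; the pooled comparison gives the total causal effect.
Pooled: Curriculum X 40.6% vs Curriculum Y 78.6%; Curriculum Y is higher overall.

pooled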